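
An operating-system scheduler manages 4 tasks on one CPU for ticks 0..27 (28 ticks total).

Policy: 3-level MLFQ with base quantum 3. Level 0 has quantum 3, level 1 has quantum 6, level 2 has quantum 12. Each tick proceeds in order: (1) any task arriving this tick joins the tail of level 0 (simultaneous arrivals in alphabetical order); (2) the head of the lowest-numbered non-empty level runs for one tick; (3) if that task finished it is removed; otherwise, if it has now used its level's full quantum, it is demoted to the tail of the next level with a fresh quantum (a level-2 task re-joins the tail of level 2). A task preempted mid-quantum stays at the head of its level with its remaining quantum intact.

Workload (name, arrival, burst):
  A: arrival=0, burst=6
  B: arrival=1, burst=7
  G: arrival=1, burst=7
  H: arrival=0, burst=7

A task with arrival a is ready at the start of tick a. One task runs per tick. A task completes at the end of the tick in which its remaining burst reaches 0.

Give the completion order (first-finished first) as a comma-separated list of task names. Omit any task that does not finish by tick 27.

completion order = A, H, B, G

t=0: L0/L1/L2 = AH/-/- → run A
t=1: L0/L1/L2 = AHBG/-/- → run A
t=2: L0/L1/L2 = AHBG/-/- → run A
t=3: L0/L1/L2 = HBG/A/- → run H
t=4: L0/L1/L2 = HBG/A/- → run H
t=5: L0/L1/L2 = HBG/A/- → run H
t=6: L0/L1/L2 = BG/AH/- → run B
t=7: L0/L1/L2 = BG/AH/- → run B
t=8: L0/L1/L2 = BG/AH/- → run B
t=9: L0/L1/L2 = G/AHB/- → run G
t=10: L0/L1/L2 = G/AHB/- → run G
t=11: L0/L1/L2 = G/AHB/- → run G
t=12: L0/L1/L2 = -/AHBG/- → run A
t=13: L0/L1/L2 = -/AHBG/- → run A
t=14: L0/L1/L2 = -/AHBG/- → run A
t=15: L0/L1/L2 = -/HBG/- → run H
t=16: L0/L1/L2 = -/HBG/- → run H
t=17: L0/L1/L2 = -/HBG/- → run H
t=18: L0/L1/L2 = -/HBG/- → run H
t=19: L0/L1/L2 = -/BG/- → run B
t=20: L0/L1/L2 = -/BG/- → run B
t=21: L0/L1/L2 = -/BG/- → run B
t=22: L0/L1/L2 = -/BG/- → run B
t=23: L0/L1/L2 = -/G/- → run G
t=24: L0/L1/L2 = -/G/- → run G
t=25: L0/L1/L2 = -/G/- → run G
t=26: L0/L1/L2 = -/G/- → run G
t=27: (idle)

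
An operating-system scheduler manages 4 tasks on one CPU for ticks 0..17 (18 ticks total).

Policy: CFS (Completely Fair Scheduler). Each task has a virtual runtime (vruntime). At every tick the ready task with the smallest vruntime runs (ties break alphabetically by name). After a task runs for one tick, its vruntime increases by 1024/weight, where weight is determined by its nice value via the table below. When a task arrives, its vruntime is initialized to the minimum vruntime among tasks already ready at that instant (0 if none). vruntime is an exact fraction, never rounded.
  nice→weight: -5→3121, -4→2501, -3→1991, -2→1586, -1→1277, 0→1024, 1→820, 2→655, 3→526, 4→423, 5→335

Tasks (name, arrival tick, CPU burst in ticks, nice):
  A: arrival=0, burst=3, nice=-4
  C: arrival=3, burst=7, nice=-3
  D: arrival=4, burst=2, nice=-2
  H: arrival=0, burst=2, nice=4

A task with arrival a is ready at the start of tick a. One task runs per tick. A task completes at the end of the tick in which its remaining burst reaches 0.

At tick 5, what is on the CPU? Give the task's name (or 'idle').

running at tick 5 = D

t=0: vr[A=0 H=0] → run A
t=1: vr[A=1024/2501 H=0] → run H
t=2: vr[A=1024/2501 H=1024/423] → run A
t=3: vr[A=2048/2501 C=2048/2501 H=1024/423] → run A
t=4: vr[C=2048/2501 D=2048/2501 H=1024/423] → run C
t=5: vr[C=6638592/4979491 D=2048/2501 H=1024/423] → run D
t=6: vr[C=6638592/4979491 D=47616/32513 H=1024/423] → run C
t=7: vr[C=9199616/4979491 D=47616/32513 H=1024/423] → run D
t=8: vr[C=9199616/4979491 H=1024/423] → run C
t=9: vr[C=11760640/4979491 H=1024/423] → run C
t=10: vr[C=14321664/4979491 H=1024/423] → run H
t=11: vr[C=14321664/4979491] → run C
t=12: vr[C=16882688/4979491] → run C
t=13: vr[C=19443712/4979491] → run C
t=14: (idle)
t=15: (idle)
t=16: (idle)
t=17: (idle)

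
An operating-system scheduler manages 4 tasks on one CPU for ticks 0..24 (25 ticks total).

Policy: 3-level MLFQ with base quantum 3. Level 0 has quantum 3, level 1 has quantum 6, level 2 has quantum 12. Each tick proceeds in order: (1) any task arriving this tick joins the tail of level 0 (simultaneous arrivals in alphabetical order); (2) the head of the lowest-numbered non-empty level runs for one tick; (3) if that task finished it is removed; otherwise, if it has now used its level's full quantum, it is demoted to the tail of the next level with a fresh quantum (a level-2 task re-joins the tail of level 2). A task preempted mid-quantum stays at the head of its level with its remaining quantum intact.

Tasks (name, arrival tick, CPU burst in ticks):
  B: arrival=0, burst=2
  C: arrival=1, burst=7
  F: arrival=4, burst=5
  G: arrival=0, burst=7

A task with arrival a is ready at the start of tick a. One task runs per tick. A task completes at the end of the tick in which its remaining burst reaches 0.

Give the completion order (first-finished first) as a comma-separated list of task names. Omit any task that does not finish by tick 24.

completion order = B, G, C, F

t=0: L0/L1/L2 = BG/-/- → run B
t=1: L0/L1/L2 = BGC/-/- → run B
t=2: L0/L1/L2 = GC/-/- → run G
t=3: L0/L1/L2 = GC/-/- → run G
t=4: L0/L1/L2 = GCF/-/- → run G
t=5: L0/L1/L2 = CF/G/- → run C
t=6: L0/L1/L2 = CF/G/- → run C
t=7: L0/L1/L2 = CF/G/- → run C
t=8: L0/L1/L2 = F/GC/- → run F
t=9: L0/L1/L2 = F/GC/- → run F
t=10: L0/L1/L2 = F/GC/- → run F
t=11: L0/L1/L2 = -/GCF/- → run G
t=12: L0/L1/L2 = -/GCF/- → run G
t=13: L0/L1/L2 = -/GCF/- → run G
t=14: L0/L1/L2 = -/GCF/- → run G
t=15: L0/L1/L2 = -/CF/- → run C
t=16: L0/L1/L2 = -/CF/- → run C
t=17: L0/L1/L2 = -/CF/- → run C
t=18: L0/L1/L2 = -/CF/- → run C
t=19: L0/L1/L2 = -/F/- → run F
t=20: L0/L1/L2 = -/F/- → run F
t=21: (idle)
t=22: (idle)
t=23: (idle)
t=24: (idle)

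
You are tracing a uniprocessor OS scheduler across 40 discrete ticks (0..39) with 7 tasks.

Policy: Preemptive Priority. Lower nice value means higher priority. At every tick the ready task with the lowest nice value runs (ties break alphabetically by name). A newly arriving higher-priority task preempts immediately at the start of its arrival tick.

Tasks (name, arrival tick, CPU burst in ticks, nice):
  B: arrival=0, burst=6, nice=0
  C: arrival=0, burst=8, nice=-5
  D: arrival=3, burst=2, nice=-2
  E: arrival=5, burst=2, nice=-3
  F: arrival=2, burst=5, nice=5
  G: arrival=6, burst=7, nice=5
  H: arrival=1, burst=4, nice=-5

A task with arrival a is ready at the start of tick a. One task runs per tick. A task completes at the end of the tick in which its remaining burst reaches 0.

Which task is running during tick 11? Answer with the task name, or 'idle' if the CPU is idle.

t=0: ready={B,C} → run C
t=1: ready={B,C,H} → run C
t=2: ready={B,C,F,H} → run C
t=3: ready={B,C,D,F,H} → run C
t=4: ready={B,C,D,F,H} → run C
t=5: ready={B,C,D,E,F,H} → run C
t=6: ready={B,C,D,E,F,G,H} → run C
t=7: ready={B,C,D,E,F,G,H} → run C
t=8: ready={B,D,E,F,G,H} → run H
t=9: ready={B,D,E,F,G,H} → run H
t=10: ready={B,D,E,F,G,H} → run H
t=11: ready={B,D,E,F,G,H} → run H
t=12: ready={B,D,E,F,G} → run E
t=13: ready={B,D,E,F,G} → run E
t=14: ready={B,D,F,G} → run D
t=15: ready={B,D,F,G} → run D
t=16: ready={B,F,G} → run B
t=17: ready={B,F,G} → run B
t=18: ready={B,F,G} → run B
t=19: ready={B,F,G} → run B
t=20: ready={B,F,G} → run B
t=21: ready={B,F,G} → run B
t=22: ready={F,G} → run F
t=23: ready={F,G} → run F
t=24: ready={F,G} → run F
t=25: ready={F,G} → run F
t=26: ready={F,G} → run F
t=27: ready={G} → run G
t=28: ready={G} → run G
t=29: ready={G} → run G
t=30: ready={G} → run G
t=31: ready={G} → run G
t=32: ready={G} → run G
t=33: ready={G} → run G
t=34: (idle)
t=35: (idle)
t=36: (idle)
t=37: (idle)
t=38: (idle)
t=39: (idle)

running at tick 11 = H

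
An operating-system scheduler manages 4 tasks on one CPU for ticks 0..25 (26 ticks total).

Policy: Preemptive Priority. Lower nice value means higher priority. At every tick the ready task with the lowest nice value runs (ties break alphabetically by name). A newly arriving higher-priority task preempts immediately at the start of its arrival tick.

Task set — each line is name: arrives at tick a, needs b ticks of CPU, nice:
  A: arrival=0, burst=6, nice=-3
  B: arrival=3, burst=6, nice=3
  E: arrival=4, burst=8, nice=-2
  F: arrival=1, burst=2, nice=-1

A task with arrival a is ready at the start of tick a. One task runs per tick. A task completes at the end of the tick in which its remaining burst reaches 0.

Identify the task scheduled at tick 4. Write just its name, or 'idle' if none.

running at tick 4 = A

t=0: ready={A} → run A
t=1: ready={A,F} → run A
t=2: ready={A,F} → run A
t=3: ready={A,B,F} → run A
t=4: ready={A,B,E,F} → run A
t=5: ready={A,B,E,F} → run A
t=6: ready={B,E,F} → run E
t=7: ready={B,E,F} → run E
t=8: ready={B,E,F} → run E
t=9: ready={B,E,F} → run E
t=10: ready={B,E,F} → run E
t=11: ready={B,E,F} → run E
t=12: ready={B,E,F} → run E
t=13: ready={B,E,F} → run E
t=14: ready={B,F} → run F
t=15: ready={B,F} → run F
t=16: ready={B} → run B
t=17: ready={B} → run B
t=18: ready={B} → run B
t=19: ready={B} → run B
t=20: ready={B} → run B
t=21: ready={B} → run B
t=22: (idle)
t=23: (idle)
t=24: (idle)
t=25: (idle)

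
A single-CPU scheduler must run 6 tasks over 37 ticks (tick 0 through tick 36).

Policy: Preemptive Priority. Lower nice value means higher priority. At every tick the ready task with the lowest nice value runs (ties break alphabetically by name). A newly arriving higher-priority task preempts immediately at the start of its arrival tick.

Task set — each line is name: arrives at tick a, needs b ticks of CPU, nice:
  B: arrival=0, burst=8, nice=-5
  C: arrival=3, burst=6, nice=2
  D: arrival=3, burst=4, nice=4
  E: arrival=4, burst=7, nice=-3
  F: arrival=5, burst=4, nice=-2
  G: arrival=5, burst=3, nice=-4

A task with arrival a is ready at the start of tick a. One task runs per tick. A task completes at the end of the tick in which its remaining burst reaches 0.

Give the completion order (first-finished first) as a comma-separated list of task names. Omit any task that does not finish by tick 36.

completion order = B, G, E, F, C, D

t=0: ready={B} → run B
t=1: ready={B} → run B
t=2: ready={B} → run B
t=3: ready={B,C,D} → run B
t=4: ready={B,C,D,E} → run B
t=5: ready={B,C,D,E,F,G} → run B
t=6: ready={B,C,D,E,F,G} → run B
t=7: ready={B,C,D,E,F,G} → run B
t=8: ready={C,D,E,F,G} → run G
t=9: ready={C,D,E,F,G} → run G
t=10: ready={C,D,E,F,G} → run G
t=11: ready={C,D,E,F} → run E
t=12: ready={C,D,E,F} → run E
t=13: ready={C,D,E,F} → run E
t=14: ready={C,D,E,F} → run E
t=15: ready={C,D,E,F} → run E
t=16: ready={C,D,E,F} → run E
t=17: ready={C,D,E,F} → run E
t=18: ready={C,D,F} → run F
t=19: ready={C,D,F} → run F
t=20: ready={C,D,F} → run F
t=21: ready={C,D,F} → run F
t=22: ready={C,D} → run C
t=23: ready={C,D} → run C
t=24: ready={C,D} → run C
t=25: ready={C,D} → run C
t=26: ready={C,D} → run C
t=27: ready={C,D} → run C
t=28: ready={D} → run D
t=29: ready={D} → run D
t=30: ready={D} → run D
t=31: ready={D} → run D
t=32: (idle)
t=33: (idle)
t=34: (idle)
t=35: (idle)
t=36: (idle)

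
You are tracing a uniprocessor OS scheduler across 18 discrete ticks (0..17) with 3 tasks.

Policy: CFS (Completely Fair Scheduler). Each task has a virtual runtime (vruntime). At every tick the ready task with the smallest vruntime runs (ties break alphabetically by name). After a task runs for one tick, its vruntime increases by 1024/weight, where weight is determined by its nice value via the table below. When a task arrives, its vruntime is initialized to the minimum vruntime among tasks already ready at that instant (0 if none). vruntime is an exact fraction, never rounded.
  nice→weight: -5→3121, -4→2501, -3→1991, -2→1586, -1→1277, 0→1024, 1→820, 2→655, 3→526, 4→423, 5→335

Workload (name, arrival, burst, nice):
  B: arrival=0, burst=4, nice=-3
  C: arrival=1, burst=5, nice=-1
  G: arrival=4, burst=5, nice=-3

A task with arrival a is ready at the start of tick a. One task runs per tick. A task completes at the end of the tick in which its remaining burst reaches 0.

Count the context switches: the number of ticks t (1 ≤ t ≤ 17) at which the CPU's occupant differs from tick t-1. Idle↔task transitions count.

t=0: vr[B=0] → run B
t=1: vr[B=1024/1991 C=1024/1991] → run B
t=2: vr[B=2048/1991 C=1024/1991] → run C
t=3: vr[B=2048/1991 C=3346432/2542507] → run B
t=4: vr[B=3072/1991 C=3346432/2542507 G=3346432/2542507] → run C
t=5: vr[B=3072/1991 C=5385216/2542507 G=3346432/2542507] → run G
t=6: vr[B=3072/1991 C=5385216/2542507 G=4654080/2542507] → run B
t=7: vr[C=5385216/2542507 G=4654080/2542507] → run G
t=8: vr[C=5385216/2542507 G=5961728/2542507] → run C
t=9: vr[C=7424000/2542507 G=5961728/2542507] → run G
t=10: vr[C=7424000/2542507 G=7269376/2542507] → run G
t=11: vr[C=7424000/2542507 G=8577024/2542507] → run C
t=12: vr[C=9462784/2542507 G=8577024/2542507] → run G
t=13: vr[C=9462784/2542507] → run C
t=14: (idle)
t=15: (idle)
t=16: (idle)
t=17: (idle)

context switches = 12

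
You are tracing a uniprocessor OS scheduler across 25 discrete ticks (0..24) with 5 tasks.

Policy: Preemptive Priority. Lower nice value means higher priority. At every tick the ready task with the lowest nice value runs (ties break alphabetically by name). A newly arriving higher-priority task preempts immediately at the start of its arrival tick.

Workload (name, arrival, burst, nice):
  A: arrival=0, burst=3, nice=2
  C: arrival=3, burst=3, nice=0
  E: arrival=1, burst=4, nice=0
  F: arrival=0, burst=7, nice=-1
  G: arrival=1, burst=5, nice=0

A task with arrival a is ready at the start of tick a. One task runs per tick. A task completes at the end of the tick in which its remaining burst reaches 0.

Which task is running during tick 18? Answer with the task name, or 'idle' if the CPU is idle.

t=0: ready={A,F} → run F
t=1: ready={A,E,F,G} → run F
t=2: ready={A,E,F,G} → run F
t=3: ready={A,C,E,F,G} → run F
t=4: ready={A,C,E,F,G} → run F
t=5: ready={A,C,E,F,G} → run F
t=6: ready={A,C,E,F,G} → run F
t=7: ready={A,C,E,G} → run C
t=8: ready={A,C,E,G} → run C
t=9: ready={A,C,E,G} → run C
t=10: ready={A,E,G} → run E
t=11: ready={A,E,G} → run E
t=12: ready={A,E,G} → run E
t=13: ready={A,E,G} → run E
t=14: ready={A,G} → run G
t=15: ready={A,G} → run G
t=16: ready={A,G} → run G
t=17: ready={A,G} → run G
t=18: ready={A,G} → run G
t=19: ready={A} → run A
t=20: ready={A} → run A
t=21: ready={A} → run A
t=22: (idle)
t=23: (idle)
t=24: (idle)

running at tick 18 = G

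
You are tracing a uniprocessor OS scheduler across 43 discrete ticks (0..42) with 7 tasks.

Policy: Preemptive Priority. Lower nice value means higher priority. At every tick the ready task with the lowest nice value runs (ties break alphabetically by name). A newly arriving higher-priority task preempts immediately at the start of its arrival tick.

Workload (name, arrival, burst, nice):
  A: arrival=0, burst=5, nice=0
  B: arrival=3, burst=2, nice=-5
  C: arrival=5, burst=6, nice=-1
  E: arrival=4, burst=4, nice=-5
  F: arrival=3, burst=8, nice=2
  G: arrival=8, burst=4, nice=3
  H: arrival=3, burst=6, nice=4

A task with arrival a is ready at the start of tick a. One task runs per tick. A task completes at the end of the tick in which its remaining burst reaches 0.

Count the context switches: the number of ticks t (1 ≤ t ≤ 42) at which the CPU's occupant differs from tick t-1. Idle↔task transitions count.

context switches = 8

t=0: ready={A} → run A
t=1: ready={A} → run A
t=2: ready={A} → run A
t=3: ready={A,B,F,H} → run B
t=4: ready={A,B,E,F,H} → run B
t=5: ready={A,C,E,F,H} → run E
t=6: ready={A,C,E,F,H} → run E
t=7: ready={A,C,E,F,H} → run E
t=8: ready={A,C,E,F,G,H} → run E
t=9: ready={A,C,F,G,H} → run C
t=10: ready={A,C,F,G,H} → run C
t=11: ready={A,C,F,G,H} → run C
t=12: ready={A,C,F,G,H} → run C
t=13: ready={A,C,F,G,H} → run C
t=14: ready={A,C,F,G,H} → run C
t=15: ready={A,F,G,H} → run A
t=16: ready={A,F,G,H} → run A
t=17: ready={F,G,H} → run F
t=18: ready={F,G,H} → run F
t=19: ready={F,G,H} → run F
t=20: ready={F,G,H} → run F
t=21: ready={F,G,H} → run F
t=22: ready={F,G,H} → run F
t=23: ready={F,G,H} → run F
t=24: ready={F,G,H} → run F
t=25: ready={G,H} → run G
t=26: ready={G,H} → run G
t=27: ready={G,H} → run G
t=28: ready={G,H} → run G
t=29: ready={H} → run H
t=30: ready={H} → run H
t=31: ready={H} → run H
t=32: ready={H} → run H
t=33: ready={H} → run H
t=34: ready={H} → run H
t=35: (idle)
t=36: (idle)
t=37: (idle)
t=38: (idle)
t=39: (idle)
t=40: (idle)
t=41: (idle)
t=42: (idle)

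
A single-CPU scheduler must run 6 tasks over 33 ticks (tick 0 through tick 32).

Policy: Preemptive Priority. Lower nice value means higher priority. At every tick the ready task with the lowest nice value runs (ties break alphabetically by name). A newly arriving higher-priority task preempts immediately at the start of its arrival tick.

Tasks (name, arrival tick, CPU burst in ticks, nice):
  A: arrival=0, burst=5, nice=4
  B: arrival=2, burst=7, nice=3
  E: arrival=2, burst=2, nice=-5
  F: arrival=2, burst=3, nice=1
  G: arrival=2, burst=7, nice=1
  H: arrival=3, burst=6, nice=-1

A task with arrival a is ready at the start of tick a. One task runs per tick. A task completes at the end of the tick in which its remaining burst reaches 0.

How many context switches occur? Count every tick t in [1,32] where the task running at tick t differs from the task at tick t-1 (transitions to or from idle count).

t=0: ready={A} → run A
t=1: ready={A} → run A
t=2: ready={A,B,E,F,G} → run E
t=3: ready={A,B,E,F,G,H} → run E
t=4: ready={A,B,F,G,H} → run H
t=5: ready={A,B,F,G,H} → run H
t=6: ready={A,B,F,G,H} → run H
t=7: ready={A,B,F,G,H} → run H
t=8: ready={A,B,F,G,H} → run H
t=9: ready={A,B,F,G,H} → run H
t=10: ready={A,B,F,G} → run F
t=11: ready={A,B,F,G} → run F
t=12: ready={A,B,F,G} → run F
t=13: ready={A,B,G} → run G
t=14: ready={A,B,G} → run G
t=15: ready={A,B,G} → run G
t=16: ready={A,B,G} → run G
t=17: ready={A,B,G} → run G
t=18: ready={A,B,G} → run G
t=19: ready={A,B,G} → run G
t=20: ready={A,B} → run B
t=21: ready={A,B} → run B
t=22: ready={A,B} → run B
t=23: ready={A,B} → run B
t=24: ready={A,B} → run B
t=25: ready={A,B} → run B
t=26: ready={A,B} → run B
t=27: ready={A} → run A
t=28: ready={A} → run A
t=29: ready={A} → run A
t=30: (idle)
t=31: (idle)
t=32: (idle)

context switches = 7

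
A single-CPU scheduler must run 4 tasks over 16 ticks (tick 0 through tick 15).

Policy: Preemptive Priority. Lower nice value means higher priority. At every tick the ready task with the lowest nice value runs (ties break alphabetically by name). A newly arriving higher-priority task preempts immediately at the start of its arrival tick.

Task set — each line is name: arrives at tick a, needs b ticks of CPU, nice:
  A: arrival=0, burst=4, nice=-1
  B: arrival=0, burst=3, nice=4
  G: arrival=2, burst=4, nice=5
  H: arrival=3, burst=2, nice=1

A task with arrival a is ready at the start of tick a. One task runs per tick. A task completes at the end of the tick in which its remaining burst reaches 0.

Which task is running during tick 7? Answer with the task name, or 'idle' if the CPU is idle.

running at tick 7 = B

t=0: ready={A,B} → run A
t=1: ready={A,B} → run A
t=2: ready={A,B,G} → run A
t=3: ready={A,B,G,H} → run A
t=4: ready={B,G,H} → run H
t=5: ready={B,G,H} → run H
t=6: ready={B,G} → run B
t=7: ready={B,G} → run B
t=8: ready={B,G} → run B
t=9: ready={G} → run G
t=10: ready={G} → run G
t=11: ready={G} → run G
t=12: ready={G} → run G
t=13: (idle)
t=14: (idle)
t=15: (idle)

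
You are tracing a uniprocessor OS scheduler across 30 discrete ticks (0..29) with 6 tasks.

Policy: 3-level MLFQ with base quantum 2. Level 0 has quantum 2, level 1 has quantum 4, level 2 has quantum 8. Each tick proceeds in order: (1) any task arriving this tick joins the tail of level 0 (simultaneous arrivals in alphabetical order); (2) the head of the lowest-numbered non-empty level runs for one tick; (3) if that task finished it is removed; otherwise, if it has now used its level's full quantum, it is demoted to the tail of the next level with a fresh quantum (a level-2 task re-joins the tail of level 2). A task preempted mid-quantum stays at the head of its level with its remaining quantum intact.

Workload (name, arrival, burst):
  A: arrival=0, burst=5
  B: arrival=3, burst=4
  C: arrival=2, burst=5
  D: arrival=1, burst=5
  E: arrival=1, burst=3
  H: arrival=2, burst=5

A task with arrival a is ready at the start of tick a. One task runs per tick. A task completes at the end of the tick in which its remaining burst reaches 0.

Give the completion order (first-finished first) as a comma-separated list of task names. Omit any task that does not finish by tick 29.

completion order = A, D, E, C, H, B

t=0: L0/L1/L2 = A/-/- → run A
t=1: L0/L1/L2 = ADE/-/- → run A
t=2: L0/L1/L2 = DECH/A/- → run D
t=3: L0/L1/L2 = DECHB/A/- → run D
t=4: L0/L1/L2 = ECHB/AD/- → run E
t=5: L0/L1/L2 = ECHB/AD/- → run E
t=6: L0/L1/L2 = CHB/ADE/- → run C
t=7: L0/L1/L2 = CHB/ADE/- → run C
t=8: L0/L1/L2 = HB/ADEC/- → run H
t=9: L0/L1/L2 = HB/ADEC/- → run H
t=10: L0/L1/L2 = B/ADECH/- → run B
t=11: L0/L1/L2 = B/ADECH/- → run B
t=12: L0/L1/L2 = -/ADECHB/- → run A
t=13: L0/L1/L2 = -/ADECHB/- → run A
t=14: L0/L1/L2 = -/ADECHB/- → run A
t=15: L0/L1/L2 = -/DECHB/- → run D
t=16: L0/L1/L2 = -/DECHB/- → run D
t=17: L0/L1/L2 = -/DECHB/- → run D
t=18: L0/L1/L2 = -/ECHB/- → run E
t=19: L0/L1/L2 = -/CHB/- → run C
t=20: L0/L1/L2 = -/CHB/- → run C
t=21: L0/L1/L2 = -/CHB/- → run C
t=22: L0/L1/L2 = -/HB/- → run H
t=23: L0/L1/L2 = -/HB/- → run H
t=24: L0/L1/L2 = -/HB/- → run H
t=25: L0/L1/L2 = -/B/- → run B
t=26: L0/L1/L2 = -/B/- → run B
t=27: (idle)
t=28: (idle)
t=29: (idle)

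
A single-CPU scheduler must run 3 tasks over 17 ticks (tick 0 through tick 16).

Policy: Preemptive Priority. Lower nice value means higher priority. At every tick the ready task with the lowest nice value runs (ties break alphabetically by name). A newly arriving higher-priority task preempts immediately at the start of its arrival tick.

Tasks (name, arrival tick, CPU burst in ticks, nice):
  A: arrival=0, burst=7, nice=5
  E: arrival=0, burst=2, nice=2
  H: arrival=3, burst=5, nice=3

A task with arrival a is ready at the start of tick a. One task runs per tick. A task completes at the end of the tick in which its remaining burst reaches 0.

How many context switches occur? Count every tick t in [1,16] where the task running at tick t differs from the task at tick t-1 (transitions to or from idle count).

context switches = 4

t=0: ready={A,E} → run E
t=1: ready={A,E} → run E
t=2: ready={A} → run A
t=3: ready={A,H} → run H
t=4: ready={A,H} → run H
t=5: ready={A,H} → run H
t=6: ready={A,H} → run H
t=7: ready={A,H} → run H
t=8: ready={A} → run A
t=9: ready={A} → run A
t=10: ready={A} → run A
t=11: ready={A} → run A
t=12: ready={A} → run A
t=13: ready={A} → run A
t=14: (idle)
t=15: (idle)
t=16: (idle)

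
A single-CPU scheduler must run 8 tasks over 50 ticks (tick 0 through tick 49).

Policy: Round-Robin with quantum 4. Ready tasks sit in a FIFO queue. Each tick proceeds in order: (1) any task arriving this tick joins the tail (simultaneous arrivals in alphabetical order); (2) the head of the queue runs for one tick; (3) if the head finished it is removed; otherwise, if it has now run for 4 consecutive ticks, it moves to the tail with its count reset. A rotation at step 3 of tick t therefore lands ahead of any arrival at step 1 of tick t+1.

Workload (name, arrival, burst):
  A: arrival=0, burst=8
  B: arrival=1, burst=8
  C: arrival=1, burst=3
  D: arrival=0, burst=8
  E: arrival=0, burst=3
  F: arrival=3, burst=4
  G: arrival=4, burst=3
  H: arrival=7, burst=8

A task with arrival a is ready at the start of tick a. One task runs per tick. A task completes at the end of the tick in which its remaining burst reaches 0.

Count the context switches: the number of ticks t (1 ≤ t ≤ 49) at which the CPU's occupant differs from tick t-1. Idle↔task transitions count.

t=0: queue=[A,D,E] q_used=0 → run A
t=1: queue=[A,D,E,B,C] q_used=1 → run A
t=2: queue=[A,D,E,B,C] q_used=2 → run A
t=3: queue=[A,D,E,B,C,F] q_used=3 → run A
t=4: queue=[D,E,B,C,F,A,G] q_used=0 → run D
t=5: queue=[D,E,B,C,F,A,G] q_used=1 → run D
t=6: queue=[D,E,B,C,F,A,G] q_used=2 → run D
t=7: queue=[D,E,B,C,F,A,G,H] q_used=3 → run D
t=8: queue=[E,B,C,F,A,G,H,D] q_used=0 → run E
t=9: queue=[E,B,C,F,A,G,H,D] q_used=1 → run E
t=10: queue=[E,B,C,F,A,G,H,D] q_used=2 → run E
t=11: queue=[B,C,F,A,G,H,D] q_used=0 → run B
t=12: queue=[B,C,F,A,G,H,D] q_used=1 → run B
t=13: queue=[B,C,F,A,G,H,D] q_used=2 → run B
t=14: queue=[B,C,F,A,G,H,D] q_used=3 → run B
t=15: queue=[C,F,A,G,H,D,B] q_used=0 → run C
t=16: queue=[C,F,A,G,H,D,B] q_used=1 → run C
t=17: queue=[C,F,A,G,H,D,B] q_used=2 → run C
t=18: queue=[F,A,G,H,D,B] q_used=0 → run F
t=19: queue=[F,A,G,H,D,B] q_used=1 → run F
t=20: queue=[F,A,G,H,D,B] q_used=2 → run F
t=21: queue=[F,A,G,H,D,B] q_used=3 → run F
t=22: queue=[A,G,H,D,B] q_used=0 → run A
t=23: queue=[A,G,H,D,B] q_used=1 → run A
t=24: queue=[A,G,H,D,B] q_used=2 → run A
t=25: queue=[A,G,H,D,B] q_used=3 → run A
t=26: queue=[G,H,D,B] q_used=0 → run G
t=27: queue=[G,H,D,B] q_used=1 → run G
t=28: queue=[G,H,D,B] q_used=2 → run G
t=29: queue=[H,D,B] q_used=0 → run H
t=30: queue=[H,D,B] q_used=1 → run H
t=31: queue=[H,D,B] q_used=2 → run H
t=32: queue=[H,D,B] q_used=3 → run H
t=33: queue=[D,B,H] q_used=0 → run D
t=34: queue=[D,B,H] q_used=1 → run D
t=35: queue=[D,B,H] q_used=2 → run D
t=36: queue=[D,B,H] q_used=3 → run D
t=37: queue=[B,H] q_used=0 → run B
t=38: queue=[B,H] q_used=1 → run B
t=39: queue=[B,H] q_used=2 → run B
t=40: queue=[B,H] q_used=3 → run B
t=41: queue=[H] q_used=0 → run H
t=42: queue=[H] q_used=1 → run H
t=43: queue=[H] q_used=2 → run H
t=44: queue=[H] q_used=3 → run H
t=45: (idle)
t=46: (idle)
t=47: (idle)
t=48: (idle)
t=49: (idle)

context switches = 12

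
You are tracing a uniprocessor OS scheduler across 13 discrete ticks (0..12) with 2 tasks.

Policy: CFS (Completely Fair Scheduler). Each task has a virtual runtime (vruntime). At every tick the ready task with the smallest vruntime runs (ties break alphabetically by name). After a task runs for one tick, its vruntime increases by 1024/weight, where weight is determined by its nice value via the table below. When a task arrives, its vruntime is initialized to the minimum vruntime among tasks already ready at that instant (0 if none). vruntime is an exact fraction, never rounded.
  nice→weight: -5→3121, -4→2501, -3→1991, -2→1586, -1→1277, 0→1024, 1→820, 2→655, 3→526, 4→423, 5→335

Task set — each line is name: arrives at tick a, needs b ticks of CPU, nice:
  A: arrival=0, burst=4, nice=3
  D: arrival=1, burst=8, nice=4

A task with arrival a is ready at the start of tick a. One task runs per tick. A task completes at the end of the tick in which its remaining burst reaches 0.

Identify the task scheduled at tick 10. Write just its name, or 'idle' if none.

t=0: vr[A=0] → run A
t=1: vr[A=512/263 D=512/263] → run A
t=2: vr[A=1024/263 D=512/263] → run D
t=3: vr[A=1024/263 D=485888/111249] → run A
t=4: vr[A=1536/263 D=485888/111249] → run D
t=5: vr[A=1536/263 D=755200/111249] → run A
t=6: vr[D=755200/111249] → run D
t=7: vr[D=341504/37083] → run D
t=8: vr[D=1293824/111249] → run D
t=9: vr[D=1563136/111249] → run D
t=10: vr[D=610816/37083] → run D
t=11: vr[D=2101760/111249] → run D
t=12: (idle)

running at tick 10 = D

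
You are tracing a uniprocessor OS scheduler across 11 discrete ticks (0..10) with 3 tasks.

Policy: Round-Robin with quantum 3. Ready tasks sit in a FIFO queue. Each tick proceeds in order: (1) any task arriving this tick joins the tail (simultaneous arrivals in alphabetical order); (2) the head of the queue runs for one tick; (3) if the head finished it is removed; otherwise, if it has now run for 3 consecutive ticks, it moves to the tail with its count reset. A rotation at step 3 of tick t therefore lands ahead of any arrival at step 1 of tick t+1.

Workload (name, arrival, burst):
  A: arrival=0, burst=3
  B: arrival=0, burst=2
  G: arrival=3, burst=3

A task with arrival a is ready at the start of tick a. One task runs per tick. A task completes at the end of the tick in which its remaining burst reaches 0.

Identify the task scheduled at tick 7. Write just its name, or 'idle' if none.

running at tick 7 = G

t=0: queue=[A,B] q_used=0 → run A
t=1: queue=[A,B] q_used=1 → run A
t=2: queue=[A,B] q_used=2 → run A
t=3: queue=[B,G] q_used=0 → run B
t=4: queue=[B,G] q_used=1 → run B
t=5: queue=[G] q_used=0 → run G
t=6: queue=[G] q_used=1 → run G
t=7: queue=[G] q_used=2 → run G
t=8: (idle)
t=9: (idle)
t=10: (idle)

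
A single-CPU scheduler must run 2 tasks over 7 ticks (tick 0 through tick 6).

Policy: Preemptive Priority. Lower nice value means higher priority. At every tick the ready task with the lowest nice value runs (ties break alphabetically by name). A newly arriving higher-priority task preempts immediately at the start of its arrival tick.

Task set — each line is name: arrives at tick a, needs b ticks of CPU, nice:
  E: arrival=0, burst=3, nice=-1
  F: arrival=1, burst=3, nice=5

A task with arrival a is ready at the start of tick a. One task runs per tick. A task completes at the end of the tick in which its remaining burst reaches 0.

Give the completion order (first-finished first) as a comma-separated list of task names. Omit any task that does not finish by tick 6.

completion order = E, F

t=0: ready={E} → run E
t=1: ready={E,F} → run E
t=2: ready={E,F} → run E
t=3: ready={F} → run F
t=4: ready={F} → run F
t=5: ready={F} → run F
t=6: (idle)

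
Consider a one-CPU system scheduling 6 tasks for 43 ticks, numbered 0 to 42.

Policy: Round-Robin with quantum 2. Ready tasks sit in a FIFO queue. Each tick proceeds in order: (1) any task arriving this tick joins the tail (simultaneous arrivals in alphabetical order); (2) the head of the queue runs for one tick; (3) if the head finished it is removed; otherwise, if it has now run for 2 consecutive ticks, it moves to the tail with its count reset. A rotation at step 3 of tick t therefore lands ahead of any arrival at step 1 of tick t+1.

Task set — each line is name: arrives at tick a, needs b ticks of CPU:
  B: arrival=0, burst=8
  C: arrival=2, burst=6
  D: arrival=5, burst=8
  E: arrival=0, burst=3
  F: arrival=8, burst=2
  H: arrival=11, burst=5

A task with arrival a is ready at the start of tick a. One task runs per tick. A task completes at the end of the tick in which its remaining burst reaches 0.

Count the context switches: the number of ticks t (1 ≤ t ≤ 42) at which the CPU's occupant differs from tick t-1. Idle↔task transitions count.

context switches = 17

t=0: queue=[B,E] q_used=0 → run B
t=1: queue=[B,E] q_used=1 → run B
t=2: queue=[E,B,C] q_used=0 → run E
t=3: queue=[E,B,C] q_used=1 → run E
t=4: queue=[B,C,E] q_used=0 → run B
t=5: queue=[B,C,E,D] q_used=1 → run B
t=6: queue=[C,E,D,B] q_used=0 → run C
t=7: queue=[C,E,D,B] q_used=1 → run C
t=8: queue=[E,D,B,C,F] q_used=0 → run E
t=9: queue=[D,B,C,F] q_used=0 → run D
t=10: queue=[D,B,C,F] q_used=1 → run D
t=11: queue=[B,C,F,D,H] q_used=0 → run B
t=12: queue=[B,C,F,D,H] q_used=1 → run B
t=13: queue=[C,F,D,H,B] q_used=0 → run C
t=14: queue=[C,F,D,H,B] q_used=1 → run C
t=15: queue=[F,D,H,B,C] q_used=0 → run F
t=16: queue=[F,D,H,B,C] q_used=1 → run F
t=17: queue=[D,H,B,C] q_used=0 → run D
t=18: queue=[D,H,B,C] q_used=1 → run D
t=19: queue=[H,B,C,D] q_used=0 → run H
t=20: queue=[H,B,C,D] q_used=1 → run H
t=21: queue=[B,C,D,H] q_used=0 → run B
t=22: queue=[B,C,D,H] q_used=1 → run B
t=23: queue=[C,D,H] q_used=0 → run C
t=24: queue=[C,D,H] q_used=1 → run C
t=25: queue=[D,H] q_used=0 → run D
t=26: queue=[D,H] q_used=1 → run D
t=27: queue=[H,D] q_used=0 → run H
t=28: queue=[H,D] q_used=1 → run H
t=29: queue=[D,H] q_used=0 → run D
t=30: queue=[D,H] q_used=1 → run D
t=31: queue=[H] q_used=0 → run H
t=32: (idle)
t=33: (idle)
t=34: (idle)
t=35: (idle)
t=36: (idle)
t=37: (idle)
t=38: (idle)
t=39: (idle)
t=40: (idle)
t=41: (idle)
t=42: (idle)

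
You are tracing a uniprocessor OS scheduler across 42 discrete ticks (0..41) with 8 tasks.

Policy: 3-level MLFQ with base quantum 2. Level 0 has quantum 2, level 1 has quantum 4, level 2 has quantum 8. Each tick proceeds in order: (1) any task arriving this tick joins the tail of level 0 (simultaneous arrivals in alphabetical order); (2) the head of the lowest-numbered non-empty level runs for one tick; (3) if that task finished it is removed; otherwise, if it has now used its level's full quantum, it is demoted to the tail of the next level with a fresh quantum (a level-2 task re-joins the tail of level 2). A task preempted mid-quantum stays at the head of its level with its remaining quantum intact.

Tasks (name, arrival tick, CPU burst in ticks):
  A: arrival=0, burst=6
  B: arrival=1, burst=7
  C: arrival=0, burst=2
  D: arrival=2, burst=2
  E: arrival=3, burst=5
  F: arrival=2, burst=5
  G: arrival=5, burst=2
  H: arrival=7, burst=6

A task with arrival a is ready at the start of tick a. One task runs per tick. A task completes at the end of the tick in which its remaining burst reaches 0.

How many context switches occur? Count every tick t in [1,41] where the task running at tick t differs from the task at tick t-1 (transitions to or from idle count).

context switches = 14

t=0: L0/L1/L2 = AC/-/- → run A
t=1: L0/L1/L2 = ACB/-/- → run A
t=2: L0/L1/L2 = CBDF/A/- → run C
t=3: L0/L1/L2 = CBDFE/A/- → run C
t=4: L0/L1/L2 = BDFE/A/- → run B
t=5: L0/L1/L2 = BDFEG/A/- → run B
t=6: L0/L1/L2 = DFEG/AB/- → run D
t=7: L0/L1/L2 = DFEGH/AB/- → run D
t=8: L0/L1/L2 = FEGH/AB/- → run F
t=9: L0/L1/L2 = FEGH/AB/- → run F
t=10: L0/L1/L2 = EGH/ABF/- → run E
t=11: L0/L1/L2 = EGH/ABF/- → run E
t=12: L0/L1/L2 = GH/ABFE/- → run G
t=13: L0/L1/L2 = GH/ABFE/- → run G
t=14: L0/L1/L2 = H/ABFE/- → run H
t=15: L0/L1/L2 = H/ABFE/- → run H
t=16: L0/L1/L2 = -/ABFEH/- → run A
t=17: L0/L1/L2 = -/ABFEH/- → run A
t=18: L0/L1/L2 = -/ABFEH/- → run A
t=19: L0/L1/L2 = -/ABFEH/- → run A
t=20: L0/L1/L2 = -/BFEH/- → run B
t=21: L0/L1/L2 = -/BFEH/- → run B
t=22: L0/L1/L2 = -/BFEH/- → run B
t=23: L0/L1/L2 = -/BFEH/- → run B
t=24: L0/L1/L2 = -/FEH/B → run F
t=25: L0/L1/L2 = -/FEH/B → run F
t=26: L0/L1/L2 = -/FEH/B → run F
t=27: L0/L1/L2 = -/EH/B → run E
t=28: L0/L1/L2 = -/EH/B → run E
t=29: L0/L1/L2 = -/EH/B → run E
t=30: L0/L1/L2 = -/H/B → run H
t=31: L0/L1/L2 = -/H/B → run H
t=32: L0/L1/L2 = -/H/B → run H
t=33: L0/L1/L2 = -/H/B → run H
t=34: L0/L1/L2 = -/-/B → run B
t=35: (idle)
t=36: (idle)
t=37: (idle)
t=38: (idle)
t=39: (idle)
t=40: (idle)
t=41: (idle)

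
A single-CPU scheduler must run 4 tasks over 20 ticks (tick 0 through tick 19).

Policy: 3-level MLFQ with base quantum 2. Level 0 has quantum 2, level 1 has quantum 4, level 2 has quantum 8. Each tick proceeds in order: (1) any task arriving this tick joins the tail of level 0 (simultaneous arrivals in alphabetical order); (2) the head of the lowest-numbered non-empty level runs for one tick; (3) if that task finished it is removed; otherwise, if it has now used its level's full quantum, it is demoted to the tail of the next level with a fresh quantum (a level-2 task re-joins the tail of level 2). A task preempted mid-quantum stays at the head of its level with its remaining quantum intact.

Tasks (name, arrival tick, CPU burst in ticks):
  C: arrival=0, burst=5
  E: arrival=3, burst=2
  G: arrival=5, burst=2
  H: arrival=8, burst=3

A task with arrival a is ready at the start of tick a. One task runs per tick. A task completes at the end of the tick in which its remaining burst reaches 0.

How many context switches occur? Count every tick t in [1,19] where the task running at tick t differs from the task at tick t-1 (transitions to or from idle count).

context switches = 7

t=0: L0/L1/L2 = C/-/- → run C
t=1: L0/L1/L2 = C/-/- → run C
t=2: L0/L1/L2 = -/C/- → run C
t=3: L0/L1/L2 = E/C/- → run E
t=4: L0/L1/L2 = E/C/- → run E
t=5: L0/L1/L2 = G/C/- → run G
t=6: L0/L1/L2 = G/C/- → run G
t=7: L0/L1/L2 = -/C/- → run C
t=8: L0/L1/L2 = H/C/- → run H
t=9: L0/L1/L2 = H/C/- → run H
t=10: L0/L1/L2 = -/CH/- → run C
t=11: L0/L1/L2 = -/H/- → run H
t=12: (idle)
t=13: (idle)
t=14: (idle)
t=15: (idle)
t=16: (idle)
t=17: (idle)
t=18: (idle)
t=19: (idle)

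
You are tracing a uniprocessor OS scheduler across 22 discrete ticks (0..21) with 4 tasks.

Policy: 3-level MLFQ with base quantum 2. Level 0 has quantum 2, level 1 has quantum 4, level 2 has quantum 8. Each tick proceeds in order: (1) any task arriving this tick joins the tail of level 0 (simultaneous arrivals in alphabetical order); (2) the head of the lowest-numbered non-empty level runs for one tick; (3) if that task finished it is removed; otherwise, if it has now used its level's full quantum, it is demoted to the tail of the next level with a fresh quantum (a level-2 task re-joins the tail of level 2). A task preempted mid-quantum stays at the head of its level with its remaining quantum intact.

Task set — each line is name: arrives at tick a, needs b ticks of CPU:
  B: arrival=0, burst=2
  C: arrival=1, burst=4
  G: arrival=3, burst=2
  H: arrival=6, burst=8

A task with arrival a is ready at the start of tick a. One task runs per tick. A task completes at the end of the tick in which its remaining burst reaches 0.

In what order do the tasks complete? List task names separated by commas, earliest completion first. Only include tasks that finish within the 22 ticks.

completion order = B, G, C, H

t=0: L0/L1/L2 = B/-/- → run B
t=1: L0/L1/L2 = BC/-/- → run B
t=2: L0/L1/L2 = C/-/- → run C
t=3: L0/L1/L2 = CG/-/- → run C
t=4: L0/L1/L2 = G/C/- → run G
t=5: L0/L1/L2 = G/C/- → run G
t=6: L0/L1/L2 = H/C/- → run H
t=7: L0/L1/L2 = H/C/- → run H
t=8: L0/L1/L2 = -/CH/- → run C
t=9: L0/L1/L2 = -/CH/- → run C
t=10: L0/L1/L2 = -/H/- → run H
t=11: L0/L1/L2 = -/H/- → run H
t=12: L0/L1/L2 = -/H/- → run H
t=13: L0/L1/L2 = -/H/- → run H
t=14: L0/L1/L2 = -/-/H → run H
t=15: L0/L1/L2 = -/-/H → run H
t=16: (idle)
t=17: (idle)
t=18: (idle)
t=19: (idle)
t=20: (idle)
t=21: (idle)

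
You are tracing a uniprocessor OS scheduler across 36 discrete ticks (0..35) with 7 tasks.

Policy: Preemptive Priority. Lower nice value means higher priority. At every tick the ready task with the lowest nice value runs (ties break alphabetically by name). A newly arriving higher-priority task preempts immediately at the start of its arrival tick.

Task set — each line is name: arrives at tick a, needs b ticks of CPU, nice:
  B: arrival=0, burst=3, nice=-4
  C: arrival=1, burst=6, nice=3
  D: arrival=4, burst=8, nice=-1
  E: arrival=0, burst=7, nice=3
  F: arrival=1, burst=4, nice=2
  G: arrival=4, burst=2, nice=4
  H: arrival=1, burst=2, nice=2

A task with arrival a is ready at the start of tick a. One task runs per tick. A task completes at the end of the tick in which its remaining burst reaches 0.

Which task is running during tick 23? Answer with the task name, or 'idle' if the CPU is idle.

running at tick 23 = E

t=0: ready={B,E} → run B
t=1: ready={B,C,E,F,H} → run B
t=2: ready={B,C,E,F,H} → run B
t=3: ready={C,E,F,H} → run F
t=4: ready={C,D,E,F,G,H} → run D
t=5: ready={C,D,E,F,G,H} → run D
t=6: ready={C,D,E,F,G,H} → run D
t=7: ready={C,D,E,F,G,H} → run D
t=8: ready={C,D,E,F,G,H} → run D
t=9: ready={C,D,E,F,G,H} → run D
t=10: ready={C,D,E,F,G,H} → run D
t=11: ready={C,D,E,F,G,H} → run D
t=12: ready={C,E,F,G,H} → run F
t=13: ready={C,E,F,G,H} → run F
t=14: ready={C,E,F,G,H} → run F
t=15: ready={C,E,G,H} → run H
t=16: ready={C,E,G,H} → run H
t=17: ready={C,E,G} → run C
t=18: ready={C,E,G} → run C
t=19: ready={C,E,G} → run C
t=20: ready={C,E,G} → run C
t=21: ready={C,E,G} → run C
t=22: ready={C,E,G} → run C
t=23: ready={E,G} → run E
t=24: ready={E,G} → run E
t=25: ready={E,G} → run E
t=26: ready={E,G} → run E
t=27: ready={E,G} → run E
t=28: ready={E,G} → run E
t=29: ready={E,G} → run E
t=30: ready={G} → run G
t=31: ready={G} → run G
t=32: (idle)
t=33: (idle)
t=34: (idle)
t=35: (idle)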